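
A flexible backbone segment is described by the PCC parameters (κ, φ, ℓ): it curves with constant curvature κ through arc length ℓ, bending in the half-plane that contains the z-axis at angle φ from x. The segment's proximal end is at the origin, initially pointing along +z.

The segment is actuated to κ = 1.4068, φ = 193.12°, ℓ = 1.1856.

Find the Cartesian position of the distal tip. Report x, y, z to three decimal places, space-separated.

θ = κ·ℓ = 1.4068 × 1.1856 = 1.66790 rad
ρ = (1 − cos θ)/κ = (1 − -0.09695)/1.4068 = 0.77975
z = sin θ / κ = 0.99529/1.4068 = 0.70748
x = ρ cos φ = 0.77975 × cos(193.12°) = -0.75940
y = ρ sin φ = 0.77975 × sin(193.12°) = -0.17700

-0.759 -0.177 0.707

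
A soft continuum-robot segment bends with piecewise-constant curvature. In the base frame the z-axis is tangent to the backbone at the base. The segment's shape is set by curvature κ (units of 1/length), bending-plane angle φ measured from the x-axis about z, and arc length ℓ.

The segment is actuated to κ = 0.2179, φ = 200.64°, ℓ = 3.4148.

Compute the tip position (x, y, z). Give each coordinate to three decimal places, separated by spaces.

-1.135 -0.428 3.108

θ = κ·ℓ = 0.2179 × 3.4148 = 0.74408 rad
ρ = (1 − cos θ)/κ = (1 − 0.73571)/0.2179 = 1.21291
z = sin θ / κ = 0.67730/0.2179 = 3.10830
x = ρ cos φ = 1.21291 × cos(200.64°) = -1.13505
y = ρ sin φ = 1.21291 × sin(200.64°) = -0.42754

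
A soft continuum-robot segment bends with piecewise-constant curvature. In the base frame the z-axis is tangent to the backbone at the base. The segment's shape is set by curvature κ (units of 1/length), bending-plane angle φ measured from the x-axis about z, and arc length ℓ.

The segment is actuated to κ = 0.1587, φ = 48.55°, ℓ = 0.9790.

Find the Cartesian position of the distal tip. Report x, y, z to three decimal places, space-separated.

0.050 0.057 0.975

θ = κ·ℓ = 0.1587 × 0.9790 = 0.15537 rad
ρ = (1 − cos θ)/κ = (1 − 0.98795)/0.1587 = 0.07590
z = sin θ / κ = 0.15474/0.1587 = 0.97507
x = ρ cos φ = 0.07590 × cos(48.55°) = 0.05024
y = ρ sin φ = 0.07590 × sin(48.55°) = 0.05689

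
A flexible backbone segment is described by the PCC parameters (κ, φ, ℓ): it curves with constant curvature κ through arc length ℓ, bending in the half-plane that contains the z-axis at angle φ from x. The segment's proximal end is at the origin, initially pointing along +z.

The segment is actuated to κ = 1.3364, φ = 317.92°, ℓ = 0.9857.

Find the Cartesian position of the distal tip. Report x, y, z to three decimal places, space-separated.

0.416 -0.376 0.724

θ = κ·ℓ = 1.3364 × 0.9857 = 1.31729 rad
ρ = (1 − cos θ)/κ = (1 − 0.25080)/1.3364 = 0.56061
z = sin θ / κ = 0.96804/1.3364 = 0.72436
x = ρ cos φ = 0.56061 × cos(317.92°) = 0.41609
y = ρ sin φ = 0.56061 × sin(317.92°) = -0.37570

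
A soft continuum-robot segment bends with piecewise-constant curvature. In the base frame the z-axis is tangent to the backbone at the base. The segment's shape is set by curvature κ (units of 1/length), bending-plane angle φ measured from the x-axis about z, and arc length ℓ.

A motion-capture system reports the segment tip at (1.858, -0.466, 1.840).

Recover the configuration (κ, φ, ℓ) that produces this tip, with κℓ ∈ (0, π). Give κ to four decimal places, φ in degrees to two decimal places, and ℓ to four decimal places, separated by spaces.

0.5430 345.92 2.9667

ρ = √(x²+y²) = √(1.858² + -0.466²) = 1.91555
φ = atan2(y, x) mod 360° = atan2(-0.466, 1.858) = 345.9202°
|p|² = ρ² + z² = 1.91555² + 1.840² = 7.05492
κ = 2ρ / |p|² = 2×1.91555 / 7.05492 = 0.54304
θ = 2·atan2(ρ, z) = 2·atan2(1.91555, 1.840) = 1.61102 rad
ℓ = θ/κ = 1.61102/0.54304 = 2.96668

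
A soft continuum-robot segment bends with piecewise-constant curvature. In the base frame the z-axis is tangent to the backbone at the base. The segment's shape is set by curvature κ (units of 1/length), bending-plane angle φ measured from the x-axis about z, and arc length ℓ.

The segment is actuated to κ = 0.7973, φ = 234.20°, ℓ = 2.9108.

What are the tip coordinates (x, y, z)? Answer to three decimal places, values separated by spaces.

-1.234 -1.711 0.918

θ = κ·ℓ = 0.7973 × 2.9108 = 2.32078 rad
ρ = (1 − cos θ)/κ = (1 − -0.68163)/0.7973 = 2.10915
z = sin θ / κ = 0.73170/0.7973 = 0.91772
x = ρ cos φ = 2.10915 × cos(234.20°) = -1.23377
y = ρ sin φ = 2.10915 × sin(234.20°) = -1.71066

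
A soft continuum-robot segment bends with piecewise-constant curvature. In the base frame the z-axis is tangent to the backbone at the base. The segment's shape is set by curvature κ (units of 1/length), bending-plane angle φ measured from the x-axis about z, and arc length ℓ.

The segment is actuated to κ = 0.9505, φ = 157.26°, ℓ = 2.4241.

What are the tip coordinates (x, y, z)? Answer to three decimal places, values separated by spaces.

-1.620 0.679 0.782

θ = κ·ℓ = 0.9505 × 2.4241 = 2.30411 rad
ρ = (1 − cos θ)/κ = (1 − -0.66933)/0.9505 = 1.75627
z = sin θ / κ = 0.74296/0.9505 = 0.78165
x = ρ cos φ = 1.75627 × cos(157.26°) = -1.61975
y = ρ sin φ = 1.75627 × sin(157.26°) = 0.67889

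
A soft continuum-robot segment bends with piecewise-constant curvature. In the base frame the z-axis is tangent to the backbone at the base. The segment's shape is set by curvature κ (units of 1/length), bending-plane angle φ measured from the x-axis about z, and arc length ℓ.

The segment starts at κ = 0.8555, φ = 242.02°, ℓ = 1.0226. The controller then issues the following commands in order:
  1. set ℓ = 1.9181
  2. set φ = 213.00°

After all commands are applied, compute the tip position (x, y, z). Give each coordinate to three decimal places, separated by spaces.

initial: κ=0.8555, φ=242.02°, ℓ=1.0226
cmd 1: set ℓ=1.9181 → (κ,φ,ℓ)=(0.8555,242.02°,1.9181) → tip=(-0.5868,-1.1046,1.1660)
cmd 2: set φ=213.00° → (κ,φ,ℓ)=(0.8555,213.00°,1.9181) → tip=(-1.0490,-0.6812,1.1660)

-1.049 -0.681 1.166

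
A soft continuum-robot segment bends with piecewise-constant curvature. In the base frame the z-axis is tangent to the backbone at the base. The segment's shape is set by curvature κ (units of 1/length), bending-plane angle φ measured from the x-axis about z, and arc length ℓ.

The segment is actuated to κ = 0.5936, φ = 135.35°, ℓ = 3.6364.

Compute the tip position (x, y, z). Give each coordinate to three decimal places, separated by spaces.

θ = κ·ℓ = 0.5936 × 3.6364 = 2.15857 rad
ρ = (1 − cos θ)/κ = (1 − -0.55451)/0.5936 = 2.61878
z = sin θ / κ = 0.83218/0.5936 = 1.40192
x = ρ cos φ = 2.61878 × cos(135.35°) = -1.86303
y = ρ sin φ = 2.61878 × sin(135.35°) = 1.84041

-1.863 1.840 1.402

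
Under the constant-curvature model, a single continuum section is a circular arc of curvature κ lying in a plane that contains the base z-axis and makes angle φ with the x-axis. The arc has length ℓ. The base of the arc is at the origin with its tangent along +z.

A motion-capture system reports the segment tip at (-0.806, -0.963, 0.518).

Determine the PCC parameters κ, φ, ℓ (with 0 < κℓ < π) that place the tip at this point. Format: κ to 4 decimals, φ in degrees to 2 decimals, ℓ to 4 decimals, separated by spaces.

ρ = √(x²+y²) = √(-0.806² + -0.963²) = 1.25579
φ = atan2(y, x) mod 360° = atan2(-0.963, -0.806) = 230.0718°
|p|² = ρ² + z² = 1.25579² + 0.518² = 1.84533
κ = 2ρ / |p|² = 2×1.25579 / 1.84533 = 1.36105
θ = 2·atan2(ρ, z) = 2·atan2(1.25579, 0.518) = 2.35914 rad
ℓ = θ/κ = 2.35914/1.36105 = 1.73333

1.3610 230.07 1.7333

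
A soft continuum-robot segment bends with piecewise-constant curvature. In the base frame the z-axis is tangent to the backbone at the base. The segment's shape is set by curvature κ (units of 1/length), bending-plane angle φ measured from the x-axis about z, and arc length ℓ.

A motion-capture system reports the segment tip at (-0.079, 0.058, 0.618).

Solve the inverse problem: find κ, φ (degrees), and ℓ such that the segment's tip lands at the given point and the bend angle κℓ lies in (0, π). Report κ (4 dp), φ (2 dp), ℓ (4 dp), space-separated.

ρ = √(x²+y²) = √(-0.079² + 0.058²) = 0.09801
φ = atan2(y, x) mod 360° = atan2(0.058, -0.079) = 143.7147°
|p|² = ρ² + z² = 0.09801² + 0.618² = 0.39153
κ = 2ρ / |p|² = 2×0.09801 / 0.39153 = 0.50063
θ = 2·atan2(ρ, z) = 2·atan2(0.09801, 0.618) = 0.31455 rad
ℓ = θ/κ = 0.31455/0.50063 = 0.62831

0.5006 143.71 0.6283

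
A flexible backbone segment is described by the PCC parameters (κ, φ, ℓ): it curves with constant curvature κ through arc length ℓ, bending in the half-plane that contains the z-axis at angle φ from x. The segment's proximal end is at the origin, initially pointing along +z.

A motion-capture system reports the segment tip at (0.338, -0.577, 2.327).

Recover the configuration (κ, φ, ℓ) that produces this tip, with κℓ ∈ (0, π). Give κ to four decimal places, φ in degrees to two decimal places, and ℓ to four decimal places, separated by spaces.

0.2281 300.36 2.4531

ρ = √(x²+y²) = √(0.338² + -0.577²) = 0.66871
φ = atan2(y, x) mod 360° = atan2(-0.577, 0.338) = 300.3613°
|p|² = ρ² + z² = 0.66871² + 2.327² = 5.86210
κ = 2ρ / |p|² = 2×0.66871 / 5.86210 = 0.22815
θ = 2·atan2(ρ, z) = 2·atan2(0.66871, 2.327) = 0.55966 rad
ℓ = θ/κ = 0.55966/0.22815 = 2.45307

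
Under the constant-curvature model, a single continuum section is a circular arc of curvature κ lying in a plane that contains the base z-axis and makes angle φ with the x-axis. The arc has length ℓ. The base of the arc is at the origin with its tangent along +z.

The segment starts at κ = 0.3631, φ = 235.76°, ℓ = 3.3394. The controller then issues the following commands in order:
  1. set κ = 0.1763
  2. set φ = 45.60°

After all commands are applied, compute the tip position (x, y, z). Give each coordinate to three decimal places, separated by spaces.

initial: κ=0.3631, φ=235.76°, ℓ=3.3394
cmd 1: set κ=0.1763 → (κ,φ,ℓ)=(0.1763,235.76°,3.3394) → tip=(-0.5373,-0.7894,3.1498)
cmd 2: set φ=45.60° → (κ,φ,ℓ)=(0.1763,45.60°,3.3394) → tip=(0.6681,0.6823,3.1498)

0.668 0.682 3.150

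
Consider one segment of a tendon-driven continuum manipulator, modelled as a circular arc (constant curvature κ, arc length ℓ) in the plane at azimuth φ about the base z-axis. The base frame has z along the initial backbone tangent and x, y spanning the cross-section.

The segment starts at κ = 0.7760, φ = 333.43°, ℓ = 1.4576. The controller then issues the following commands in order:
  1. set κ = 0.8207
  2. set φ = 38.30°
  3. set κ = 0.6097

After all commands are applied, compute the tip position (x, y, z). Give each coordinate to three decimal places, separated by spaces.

0.476 0.376 1.273

initial: κ=0.7760, φ=333.43°, ℓ=1.4576
cmd 1: set κ=0.8207 → (κ,φ,ℓ)=(0.8207,333.43°,1.4576) → tip=(0.6911,-0.3456,1.1340)
cmd 2: set φ=38.30° → (κ,φ,ℓ)=(0.8207,38.30°,1.4576) → tip=(0.6064,0.4789,1.1340)
cmd 3: set κ=0.6097 → (κ,φ,ℓ)=(0.6097,38.30°,1.4576) → tip=(0.4757,0.3757,1.2732)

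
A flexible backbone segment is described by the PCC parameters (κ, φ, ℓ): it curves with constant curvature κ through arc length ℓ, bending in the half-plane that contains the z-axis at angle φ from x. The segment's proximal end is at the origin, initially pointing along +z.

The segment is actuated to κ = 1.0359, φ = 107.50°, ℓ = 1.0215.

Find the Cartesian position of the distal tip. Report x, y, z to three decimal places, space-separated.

θ = κ·ℓ = 1.0359 × 1.0215 = 1.05817 rad
ρ = (1 − cos θ)/κ = (1 − 0.49047)/1.0359 = 0.49188
z = sin θ / κ = 0.87146/1.0359 = 0.84126
x = ρ cos φ = 0.49188 × cos(107.50°) = -0.14791
y = ρ sin φ = 0.49188 × sin(107.50°) = 0.46911

-0.148 0.469 0.841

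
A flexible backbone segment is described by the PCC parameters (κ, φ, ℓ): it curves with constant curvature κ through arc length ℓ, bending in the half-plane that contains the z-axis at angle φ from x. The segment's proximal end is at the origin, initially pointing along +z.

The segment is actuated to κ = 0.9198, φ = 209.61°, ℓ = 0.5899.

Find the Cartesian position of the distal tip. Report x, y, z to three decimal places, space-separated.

-0.136 -0.077 0.561

θ = κ·ℓ = 0.9198 × 0.5899 = 0.54259 rad
ρ = (1 − cos θ)/κ = (1 − 0.85637)/0.9198 = 0.15615
z = sin θ / κ = 0.51636/0.9198 = 0.56138
x = ρ cos φ = 0.15615 × cos(209.61°) = -0.13576
y = ρ sin φ = 0.15615 × sin(209.61°) = -0.07715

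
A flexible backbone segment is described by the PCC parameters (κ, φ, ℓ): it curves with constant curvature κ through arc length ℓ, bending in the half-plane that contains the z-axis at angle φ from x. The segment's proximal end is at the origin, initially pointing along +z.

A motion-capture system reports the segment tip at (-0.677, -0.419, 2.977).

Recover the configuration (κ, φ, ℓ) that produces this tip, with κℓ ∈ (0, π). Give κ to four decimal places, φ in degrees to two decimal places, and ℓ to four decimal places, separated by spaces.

0.1677 211.75 3.1170

ρ = √(x²+y²) = √(-0.677² + -0.419²) = 0.79617
φ = atan2(y, x) mod 360° = atan2(-0.419, -0.677) = 211.7537°
|p|² = ρ² + z² = 0.79617² + 2.977² = 9.49642
κ = 2ρ / |p|² = 2×0.79617 / 9.49642 = 0.16768
θ = 2·atan2(ρ, z) = 2·atan2(0.79617, 2.977) = 0.52265 rad
ℓ = θ/κ = 0.52265/0.16768 = 3.11698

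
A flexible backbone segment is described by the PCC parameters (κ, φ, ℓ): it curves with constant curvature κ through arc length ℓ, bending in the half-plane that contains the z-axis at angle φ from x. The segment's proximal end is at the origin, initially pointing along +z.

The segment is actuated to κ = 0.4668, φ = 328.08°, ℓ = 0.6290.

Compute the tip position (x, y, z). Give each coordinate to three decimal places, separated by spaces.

0.078 -0.048 0.620

θ = κ·ℓ = 0.4668 × 0.6290 = 0.29362 rad
ρ = (1 − cos θ)/κ = (1 − 0.95720)/0.4668 = 0.09168
z = sin θ / κ = 0.28942/0.4668 = 0.62000
x = ρ cos φ = 0.09168 × cos(328.08°) = 0.07782
y = ρ sin φ = 0.09168 × sin(328.08°) = -0.04847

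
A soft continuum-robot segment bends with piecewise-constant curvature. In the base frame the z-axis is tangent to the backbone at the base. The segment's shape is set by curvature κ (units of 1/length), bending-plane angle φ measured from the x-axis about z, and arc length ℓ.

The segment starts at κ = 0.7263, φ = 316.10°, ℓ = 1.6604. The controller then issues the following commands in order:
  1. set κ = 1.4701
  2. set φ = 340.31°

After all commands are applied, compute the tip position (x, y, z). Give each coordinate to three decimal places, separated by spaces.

initial: κ=0.7263, φ=316.10°, ℓ=1.6604
cmd 1: set κ=1.4701 → (κ,φ,ℓ)=(1.4701,316.10°,1.6604) → tip=(0.8648,-0.8322,0.4385)
cmd 2: set φ=340.31° → (κ,φ,ℓ)=(1.4701,340.31°,1.6604) → tip=(1.1300,-0.4044,0.4385)

1.130 -0.404 0.439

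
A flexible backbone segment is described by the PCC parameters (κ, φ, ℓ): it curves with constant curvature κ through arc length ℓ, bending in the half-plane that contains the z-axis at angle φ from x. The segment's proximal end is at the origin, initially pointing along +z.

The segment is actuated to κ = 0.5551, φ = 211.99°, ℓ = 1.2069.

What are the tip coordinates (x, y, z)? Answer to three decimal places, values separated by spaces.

-0.330 -0.206 1.119

θ = κ·ℓ = 0.5551 × 1.2069 = 0.66995 rad
ρ = (1 − cos θ)/κ = (1 − 0.78385)/0.5551 = 0.38938
z = sin θ / κ = 0.62095/0.5551 = 1.11862
x = ρ cos φ = 0.38938 × cos(211.99°) = -0.33025
y = ρ sin φ = 0.38938 × sin(211.99°) = -0.20628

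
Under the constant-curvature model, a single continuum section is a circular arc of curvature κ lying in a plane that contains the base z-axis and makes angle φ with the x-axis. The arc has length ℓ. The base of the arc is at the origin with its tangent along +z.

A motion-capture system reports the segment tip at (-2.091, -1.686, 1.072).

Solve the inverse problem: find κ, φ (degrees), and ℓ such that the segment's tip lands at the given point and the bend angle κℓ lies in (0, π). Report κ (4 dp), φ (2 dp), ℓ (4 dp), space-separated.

ρ = √(x²+y²) = √(-2.091² + -1.686²) = 2.68605
φ = atan2(y, x) mod 360° = atan2(-1.686, -2.091) = 218.8797°
|p|² = ρ² + z² = 2.68605² + 1.072² = 8.36406
κ = 2ρ / |p|² = 2×2.68605 / 8.36406 = 0.64228
θ = 2·atan2(ρ, z) = 2·atan2(2.68605, 1.072) = 2.38213 rad
ℓ = θ/κ = 2.38213/0.64228 = 3.70885

0.6423 218.88 3.7088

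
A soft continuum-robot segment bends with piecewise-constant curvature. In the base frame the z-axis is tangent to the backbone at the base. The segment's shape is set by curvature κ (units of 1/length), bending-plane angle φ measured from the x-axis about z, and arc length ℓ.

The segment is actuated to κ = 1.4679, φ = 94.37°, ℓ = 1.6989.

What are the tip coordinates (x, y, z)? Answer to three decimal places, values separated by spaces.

θ = κ·ℓ = 1.4679 × 1.6989 = 2.49382 rad
ρ = (1 − cos θ)/κ = (1 − -0.79743)/1.4679 = 1.22449
z = sin θ / κ = 0.60342/1.4679 = 0.41107
x = ρ cos φ = 1.22449 × cos(94.37°) = -0.09330
y = ρ sin φ = 1.22449 × sin(94.37°) = 1.22093

-0.093 1.221 0.411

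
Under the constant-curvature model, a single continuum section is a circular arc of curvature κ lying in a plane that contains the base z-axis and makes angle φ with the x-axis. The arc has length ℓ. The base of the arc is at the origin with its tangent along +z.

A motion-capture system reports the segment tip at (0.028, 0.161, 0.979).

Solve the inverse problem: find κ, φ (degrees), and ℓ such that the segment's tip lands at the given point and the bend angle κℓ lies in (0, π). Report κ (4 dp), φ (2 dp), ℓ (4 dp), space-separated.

ρ = √(x²+y²) = √(0.028² + 0.161²) = 0.16342
φ = atan2(y, x) mod 360° = atan2(0.161, 0.028) = 80.1342°
|p|² = ρ² + z² = 0.16342² + 0.979² = 0.98515
κ = 2ρ / |p|² = 2×0.16342 / 0.98515 = 0.33176
θ = 2·atan2(ρ, z) = 2·atan2(0.16342, 0.979) = 0.33079 rad
ℓ = θ/κ = 0.33079/0.33176 = 0.99709

0.3318 80.13 0.9971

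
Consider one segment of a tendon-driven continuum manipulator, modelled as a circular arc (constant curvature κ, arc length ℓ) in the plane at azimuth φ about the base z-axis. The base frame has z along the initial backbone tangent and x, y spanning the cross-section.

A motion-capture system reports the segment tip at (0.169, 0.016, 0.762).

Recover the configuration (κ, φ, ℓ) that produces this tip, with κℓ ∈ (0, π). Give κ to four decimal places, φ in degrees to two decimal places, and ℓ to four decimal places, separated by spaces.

ρ = √(x²+y²) = √(0.169² + 0.016²) = 0.16976
φ = atan2(y, x) mod 360° = atan2(0.016, 0.169) = 5.4083°
|p|² = ρ² + z² = 0.16976² + 0.762² = 0.60946
κ = 2ρ / |p|² = 2×0.16976 / 0.60946 = 0.55707
θ = 2·atan2(ρ, z) = 2·atan2(0.16976, 0.762) = 0.43839 rad
ℓ = θ/κ = 0.43839/0.55707 = 0.78697

0.5571 5.41 0.7870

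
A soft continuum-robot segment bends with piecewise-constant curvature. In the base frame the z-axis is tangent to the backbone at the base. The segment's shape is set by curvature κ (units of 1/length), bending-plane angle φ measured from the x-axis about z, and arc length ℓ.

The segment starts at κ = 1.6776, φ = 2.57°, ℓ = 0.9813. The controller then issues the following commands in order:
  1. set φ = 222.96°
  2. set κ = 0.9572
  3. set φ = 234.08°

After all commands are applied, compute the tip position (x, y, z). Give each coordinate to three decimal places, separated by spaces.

initial: κ=1.6776, φ=2.57°, ℓ=0.9813
cmd 1: set φ=222.96° → (κ,φ,ℓ)=(1.6776,222.96°,0.9813) → tip=(-0.4691,-0.4368,0.5944)
cmd 2: set κ=0.9572 → (κ,φ,ℓ)=(0.9572,222.96°,0.9813) → tip=(-0.3132,-0.2917,0.8432)
cmd 3: set φ=234.08° → (κ,φ,ℓ)=(0.9572,234.08°,0.9813) → tip=(-0.2511,-0.3466,0.8432)

-0.251 -0.347 0.843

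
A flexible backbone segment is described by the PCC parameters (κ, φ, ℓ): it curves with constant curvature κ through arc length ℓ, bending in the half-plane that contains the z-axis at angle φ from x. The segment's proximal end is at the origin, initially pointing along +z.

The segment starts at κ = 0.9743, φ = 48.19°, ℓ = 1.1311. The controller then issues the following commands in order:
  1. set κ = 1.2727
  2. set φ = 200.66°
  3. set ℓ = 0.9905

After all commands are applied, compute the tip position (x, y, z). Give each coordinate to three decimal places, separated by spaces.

-0.511 -0.193 0.748

initial: κ=0.9743, φ=48.19°, ℓ=1.1311
cmd 1: set κ=1.2727 → (κ,φ,ℓ)=(1.2727,48.19°,1.1311) → tip=(0.4553,0.5090,0.7790)
cmd 2: set φ=200.66° → (κ,φ,ℓ)=(1.2727,200.66°,1.1311) → tip=(-0.6390,-0.2409,0.7790)
cmd 3: set ℓ=0.9905 → (κ,φ,ℓ)=(1.2727,200.66°,0.9905) → tip=(-0.5108,-0.1926,0.7482)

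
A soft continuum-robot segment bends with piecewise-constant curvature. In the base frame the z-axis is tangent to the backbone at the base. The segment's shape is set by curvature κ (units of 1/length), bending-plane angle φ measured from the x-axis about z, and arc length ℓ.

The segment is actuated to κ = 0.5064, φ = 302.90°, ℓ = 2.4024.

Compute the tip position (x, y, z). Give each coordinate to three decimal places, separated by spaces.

θ = κ·ℓ = 0.5064 × 2.4024 = 1.21658 rad
ρ = (1 − cos θ)/κ = (1 − 0.34686)/0.5064 = 1.28977
z = sin θ / κ = 0.93792/0.5064 = 1.85213
x = ρ cos φ = 1.28977 × cos(302.90°) = 0.70057
y = ρ sin φ = 1.28977 × sin(302.90°) = -1.08292

0.701 -1.083 1.852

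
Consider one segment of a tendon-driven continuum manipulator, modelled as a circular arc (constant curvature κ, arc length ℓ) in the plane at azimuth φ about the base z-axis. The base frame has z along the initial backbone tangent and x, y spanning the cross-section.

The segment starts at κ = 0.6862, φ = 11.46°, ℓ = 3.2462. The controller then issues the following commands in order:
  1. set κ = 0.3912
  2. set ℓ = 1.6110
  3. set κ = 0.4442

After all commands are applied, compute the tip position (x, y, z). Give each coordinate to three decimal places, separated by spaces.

initial: κ=0.6862, φ=11.46°, ℓ=3.2462
cmd 1: set κ=0.3912 → (κ,φ,ℓ)=(0.3912,11.46°,3.2462) → tip=(1.7628,0.3574,2.4414)
cmd 2: set ℓ=1.6110 → (κ,φ,ℓ)=(0.3912,11.46°,1.6110) → tip=(0.4813,0.0976,1.5065)
cmd 3: set κ=0.4442 → (κ,φ,ℓ)=(0.4442,11.46°,1.6110) → tip=(0.5412,0.1097,1.4770)

0.541 0.110 1.477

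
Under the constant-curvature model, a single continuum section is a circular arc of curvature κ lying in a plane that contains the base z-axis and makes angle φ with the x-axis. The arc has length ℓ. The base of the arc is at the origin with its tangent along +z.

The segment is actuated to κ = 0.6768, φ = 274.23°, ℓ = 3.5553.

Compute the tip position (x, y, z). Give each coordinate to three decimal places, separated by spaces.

θ = κ·ℓ = 0.6768 × 3.5553 = 2.40623 rad
ρ = (1 − cos θ)/κ = (1 − -0.74159)/0.6768 = 2.57326
z = sin θ / κ = 0.67086/0.6768 = 0.99122
x = ρ cos φ = 2.57326 × cos(274.23°) = 0.18980
y = ρ sin φ = 2.57326 × sin(274.23°) = -2.56626

0.190 -2.566 0.991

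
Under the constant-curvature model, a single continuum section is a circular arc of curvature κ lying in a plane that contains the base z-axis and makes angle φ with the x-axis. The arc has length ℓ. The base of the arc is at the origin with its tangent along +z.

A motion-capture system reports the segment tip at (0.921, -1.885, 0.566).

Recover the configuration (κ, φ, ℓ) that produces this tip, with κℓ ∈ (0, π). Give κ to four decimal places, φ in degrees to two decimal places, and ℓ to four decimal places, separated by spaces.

ρ = √(x²+y²) = √(0.921² + -1.885²) = 2.09797
φ = atan2(y, x) mod 360° = atan2(-1.885, 0.921) = 296.0399°
|p|² = ρ² + z² = 2.09797² + 0.566² = 4.72182
κ = 2ρ / |p|² = 2×2.09797 / 4.72182 = 0.88863
θ = 2·atan2(ρ, z) = 2·atan2(2.09797, 0.566) = 2.61457 rad
ℓ = θ/κ = 2.61457/0.88863 = 2.94226

0.8886 296.04 2.9423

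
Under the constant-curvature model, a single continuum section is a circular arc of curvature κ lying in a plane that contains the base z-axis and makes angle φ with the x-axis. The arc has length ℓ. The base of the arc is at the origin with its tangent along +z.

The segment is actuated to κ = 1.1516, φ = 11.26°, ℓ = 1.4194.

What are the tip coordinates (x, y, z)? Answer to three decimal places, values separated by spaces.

θ = κ·ℓ = 1.1516 × 1.4194 = 1.63458 rad
ρ = (1 − cos θ)/κ = (1 − -0.06374)/1.1516 = 0.92371
z = sin θ / κ = 0.99797/1.1516 = 0.86659
x = ρ cos φ = 0.92371 × cos(11.26°) = 0.90593
y = ρ sin φ = 0.92371 × sin(11.26°) = 0.18036

0.906 0.180 0.867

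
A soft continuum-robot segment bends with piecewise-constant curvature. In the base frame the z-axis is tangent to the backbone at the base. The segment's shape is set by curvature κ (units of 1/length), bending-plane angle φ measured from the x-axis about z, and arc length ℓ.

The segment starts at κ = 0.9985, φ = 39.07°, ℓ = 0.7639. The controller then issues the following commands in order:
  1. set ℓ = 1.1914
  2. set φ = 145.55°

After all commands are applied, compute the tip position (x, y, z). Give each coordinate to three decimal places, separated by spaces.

-0.519 0.356 0.930

initial: κ=0.9985, φ=39.07°, ℓ=0.7639
cmd 1: set ℓ=1.1914 → (κ,φ,ℓ)=(0.9985,39.07°,1.1914) → tip=(0.4883,0.3964,0.9296)
cmd 2: set φ=145.55° → (κ,φ,ℓ)=(0.9985,145.55°,1.1914) → tip=(-0.5186,0.3558,0.9296)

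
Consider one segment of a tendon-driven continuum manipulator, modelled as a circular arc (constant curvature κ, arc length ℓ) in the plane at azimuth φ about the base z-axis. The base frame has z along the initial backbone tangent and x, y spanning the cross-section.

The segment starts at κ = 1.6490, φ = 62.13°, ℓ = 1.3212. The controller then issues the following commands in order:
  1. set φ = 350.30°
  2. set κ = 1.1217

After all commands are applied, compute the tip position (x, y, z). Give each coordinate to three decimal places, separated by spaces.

0.801 -0.137 0.888

initial: κ=1.6490, φ=62.13°, ℓ=1.3212
cmd 1: set φ=350.30° → (κ,φ,ℓ)=(1.6490,350.30°,1.3212) → tip=(0.9391,-0.1605,0.4978)
cmd 2: set κ=1.1217 → (κ,φ,ℓ)=(1.1217,350.30°,1.3212) → tip=(0.8008,-0.1369,0.8880)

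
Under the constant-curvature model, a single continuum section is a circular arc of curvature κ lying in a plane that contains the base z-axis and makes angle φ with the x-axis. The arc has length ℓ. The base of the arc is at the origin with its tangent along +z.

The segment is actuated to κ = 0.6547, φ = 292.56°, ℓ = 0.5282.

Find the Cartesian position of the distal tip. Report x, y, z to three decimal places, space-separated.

θ = κ·ℓ = 0.6547 × 0.5282 = 0.34581 rad
ρ = (1 − cos θ)/κ = (1 − 0.94080)/0.6547 = 0.09042
z = sin θ / κ = 0.33896/0.6547 = 0.51774
x = ρ cos φ = 0.09042 × cos(292.56°) = 0.03469
y = ρ sin φ = 0.09042 × sin(292.56°) = -0.08350

0.035 -0.084 0.518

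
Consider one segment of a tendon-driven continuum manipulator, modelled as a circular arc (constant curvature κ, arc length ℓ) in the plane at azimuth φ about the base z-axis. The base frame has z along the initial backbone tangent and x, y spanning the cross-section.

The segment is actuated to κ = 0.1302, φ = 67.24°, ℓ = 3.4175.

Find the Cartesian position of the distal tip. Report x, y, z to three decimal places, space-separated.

θ = κ·ℓ = 0.1302 × 3.4175 = 0.44496 rad
ρ = (1 − cos θ)/κ = (1 − 0.90263)/0.1302 = 0.74786
z = sin θ / κ = 0.43042/0.1302 = 3.30584
x = ρ cos φ = 0.74786 × cos(67.24°) = 0.28933
y = ρ sin φ = 0.74786 × sin(67.24°) = 0.68963

0.289 0.690 3.306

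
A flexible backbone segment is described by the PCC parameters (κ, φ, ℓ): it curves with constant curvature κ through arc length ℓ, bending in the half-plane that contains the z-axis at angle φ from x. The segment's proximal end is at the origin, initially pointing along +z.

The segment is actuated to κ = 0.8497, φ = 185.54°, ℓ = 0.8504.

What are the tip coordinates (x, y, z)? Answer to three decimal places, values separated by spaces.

-0.293 -0.028 0.778

θ = κ·ℓ = 0.8497 × 0.8504 = 0.72258 rad
ρ = (1 − cos θ)/κ = (1 − 0.75010)/0.8497 = 0.29411
z = sin θ / κ = 0.66133/0.8497 = 0.77831
x = ρ cos φ = 0.29411 × cos(185.54°) = -0.29273
y = ρ sin φ = 0.29411 × sin(185.54°) = -0.02839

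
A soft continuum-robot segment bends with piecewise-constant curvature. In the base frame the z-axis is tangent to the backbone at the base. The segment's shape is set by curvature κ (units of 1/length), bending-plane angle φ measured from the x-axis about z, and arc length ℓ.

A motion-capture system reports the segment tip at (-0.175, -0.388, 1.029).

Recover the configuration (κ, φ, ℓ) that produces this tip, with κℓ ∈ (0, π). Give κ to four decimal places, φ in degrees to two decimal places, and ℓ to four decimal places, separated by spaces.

ρ = √(x²+y²) = √(-0.175² + -0.388²) = 0.42564
φ = atan2(y, x) mod 360° = atan2(-0.388, -0.175) = 245.7232°
|p|² = ρ² + z² = 0.42564² + 1.029² = 1.24001
κ = 2ρ / |p|² = 2×0.42564 / 1.24001 = 0.68651
θ = 2·atan2(ρ, z) = 2·atan2(0.42564, 1.029) = 0.78443 rad
ℓ = θ/κ = 0.78443/0.68651 = 1.14263

0.6865 245.72 1.1426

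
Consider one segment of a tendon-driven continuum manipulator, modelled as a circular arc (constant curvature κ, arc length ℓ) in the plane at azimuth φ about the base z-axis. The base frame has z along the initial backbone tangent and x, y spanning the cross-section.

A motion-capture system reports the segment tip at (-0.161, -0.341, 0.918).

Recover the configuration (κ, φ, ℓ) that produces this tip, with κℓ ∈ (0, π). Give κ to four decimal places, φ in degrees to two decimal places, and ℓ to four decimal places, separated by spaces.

0.7657 244.73 1.0180

ρ = √(x²+y²) = √(-0.161² + -0.341²) = 0.37710
φ = atan2(y, x) mod 360° = atan2(-0.341, -0.161) = 244.7261°
|p|² = ρ² + z² = 0.37710² + 0.918² = 0.98493
κ = 2ρ / |p|² = 2×0.37710 / 0.98493 = 0.76574
θ = 2·atan2(ρ, z) = 2·atan2(0.37710, 0.918) = 0.77953 rad
ℓ = θ/κ = 0.77953/0.76574 = 1.01801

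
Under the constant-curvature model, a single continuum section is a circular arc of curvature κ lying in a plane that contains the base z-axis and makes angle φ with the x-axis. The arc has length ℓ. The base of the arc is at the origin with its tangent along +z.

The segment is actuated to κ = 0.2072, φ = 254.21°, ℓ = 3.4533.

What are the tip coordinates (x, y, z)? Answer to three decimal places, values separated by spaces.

-0.322 -1.139 3.166

θ = κ·ℓ = 0.2072 × 3.4533 = 0.71552 rad
ρ = (1 − cos θ)/κ = (1 − 0.75475)/0.2072 = 1.18364
z = sin θ / κ = 0.65601/0.2072 = 3.16609
x = ρ cos φ = 1.18364 × cos(254.21°) = -0.32208
y = ρ sin φ = 1.18364 × sin(254.21°) = -1.13898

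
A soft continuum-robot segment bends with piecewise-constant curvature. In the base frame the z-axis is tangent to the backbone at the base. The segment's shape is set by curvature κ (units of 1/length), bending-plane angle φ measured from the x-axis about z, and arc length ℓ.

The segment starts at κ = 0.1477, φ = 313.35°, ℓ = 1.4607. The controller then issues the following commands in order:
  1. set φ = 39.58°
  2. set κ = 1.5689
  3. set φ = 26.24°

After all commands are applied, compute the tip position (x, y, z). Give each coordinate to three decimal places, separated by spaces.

0.949 0.468 0.479

initial: κ=0.1477, φ=313.35°, ℓ=1.4607
cmd 1: set φ=39.58° → (κ,φ,ℓ)=(0.1477,39.58°,1.4607) → tip=(0.1210,0.1000,1.4494)
cmd 2: set κ=1.5689 → (κ,φ,ℓ)=(1.5689,39.58°,1.4607) → tip=(0.8155,0.6742,0.4788)
cmd 3: set φ=26.24° → (κ,φ,ℓ)=(1.5689,26.24°,1.4607) → tip=(0.9491,0.4678,0.4788)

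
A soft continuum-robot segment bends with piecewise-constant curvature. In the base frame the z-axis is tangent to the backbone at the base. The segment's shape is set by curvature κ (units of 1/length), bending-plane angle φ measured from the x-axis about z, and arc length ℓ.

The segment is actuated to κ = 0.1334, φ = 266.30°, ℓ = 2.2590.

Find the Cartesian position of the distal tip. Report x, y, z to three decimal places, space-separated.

-0.022 -0.337 2.225

θ = κ·ℓ = 0.1334 × 2.2590 = 0.30135 rad
ρ = (1 − cos θ)/κ = (1 − 0.95494)/0.1334 = 0.33781
z = sin θ / κ = 0.29681/0.1334 = 2.22496
x = ρ cos φ = 0.33781 × cos(266.30°) = -0.02180
y = ρ sin φ = 0.33781 × sin(266.30°) = -0.33710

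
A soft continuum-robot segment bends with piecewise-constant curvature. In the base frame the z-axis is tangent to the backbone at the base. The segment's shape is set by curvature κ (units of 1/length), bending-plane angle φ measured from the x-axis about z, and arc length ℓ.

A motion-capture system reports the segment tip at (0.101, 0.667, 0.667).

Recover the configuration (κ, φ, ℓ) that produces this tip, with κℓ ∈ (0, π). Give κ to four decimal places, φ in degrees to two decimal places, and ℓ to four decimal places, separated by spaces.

1.4992 81.39 1.0553

ρ = √(x²+y²) = √(0.101² + 0.667²) = 0.67460
φ = atan2(y, x) mod 360° = atan2(0.667, 0.101) = 81.3894°
|p|² = ρ² + z² = 0.67460² + 0.667² = 0.89998
κ = 2ρ / |p|² = 2×0.67460 / 0.89998 = 1.49915
θ = 2·atan2(ρ, z) = 2·atan2(0.67460, 0.667) = 1.58213 rad
ℓ = θ/κ = 1.58213/1.49915 = 1.05535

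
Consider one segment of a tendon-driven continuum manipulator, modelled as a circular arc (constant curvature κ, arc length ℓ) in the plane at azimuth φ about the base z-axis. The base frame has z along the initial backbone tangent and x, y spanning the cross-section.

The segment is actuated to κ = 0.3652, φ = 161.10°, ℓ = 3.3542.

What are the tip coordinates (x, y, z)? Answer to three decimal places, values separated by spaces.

-1.712 0.586 2.576

θ = κ·ℓ = 0.3652 × 3.3542 = 1.22495 rad
ρ = (1 − cos θ)/κ = (1 − 0.33899)/0.3652 = 1.81000
z = sin θ / κ = 0.94079/0.3652 = 2.57610
x = ρ cos φ = 1.81000 × cos(161.10°) = -1.71241
y = ρ sin φ = 1.81000 × sin(161.10°) = 0.58629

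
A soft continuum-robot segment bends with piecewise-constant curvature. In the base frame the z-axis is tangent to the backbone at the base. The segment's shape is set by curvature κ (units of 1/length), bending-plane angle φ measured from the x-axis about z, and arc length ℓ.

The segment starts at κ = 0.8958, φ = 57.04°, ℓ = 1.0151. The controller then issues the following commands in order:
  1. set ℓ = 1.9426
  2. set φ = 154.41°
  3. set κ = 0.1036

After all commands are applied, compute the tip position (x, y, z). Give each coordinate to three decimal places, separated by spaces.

initial: κ=0.8958, φ=57.04°, ℓ=1.0151
cmd 1: set ℓ=1.9426 → (κ,φ,ℓ)=(0.8958,57.04°,1.9426) → tip=(0.7097,1.0945,1.1003)
cmd 2: set φ=154.41° → (κ,φ,ℓ)=(0.8958,154.41°,1.9426) → tip=(-1.1765,0.5635,1.1003)
cmd 3: set κ=0.1036 → (κ,φ,ℓ)=(0.1036,154.41°,1.9426) → tip=(-0.1757,0.0841,1.9295)

-0.176 0.084 1.930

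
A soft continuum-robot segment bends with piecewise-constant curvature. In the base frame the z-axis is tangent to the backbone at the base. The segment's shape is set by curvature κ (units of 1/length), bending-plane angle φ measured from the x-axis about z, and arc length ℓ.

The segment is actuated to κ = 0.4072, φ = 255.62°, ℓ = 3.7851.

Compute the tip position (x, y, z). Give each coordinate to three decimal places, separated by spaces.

θ = κ·ℓ = 0.4072 × 3.7851 = 1.54129 rad
ρ = (1 − cos θ)/κ = (1 − 0.02950)/0.4072 = 2.38335
z = sin θ / κ = 0.99956/0.4072 = 2.45473
x = ρ cos φ = 2.38335 × cos(255.62°) = -0.59191
y = ρ sin φ = 2.38335 × sin(255.62°) = -2.30868

-0.592 -2.309 2.455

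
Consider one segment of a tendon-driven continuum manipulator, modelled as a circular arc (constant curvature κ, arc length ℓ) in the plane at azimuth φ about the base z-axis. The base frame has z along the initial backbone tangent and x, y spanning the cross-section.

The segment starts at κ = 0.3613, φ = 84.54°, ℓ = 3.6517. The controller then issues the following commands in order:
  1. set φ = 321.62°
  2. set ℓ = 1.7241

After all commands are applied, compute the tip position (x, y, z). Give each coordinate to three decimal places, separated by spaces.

0.408 -0.323 1.615

initial: κ=0.3613, φ=84.54°, ℓ=3.6517
cmd 1: set φ=321.62° → (κ,φ,ℓ)=(0.3613,321.62°,3.6517) → tip=(1.6299,-1.2909,2.6808)
cmd 2: set ℓ=1.7241 → (κ,φ,ℓ)=(0.3613,321.62°,1.7241) → tip=(0.4075,-0.3228,1.6147)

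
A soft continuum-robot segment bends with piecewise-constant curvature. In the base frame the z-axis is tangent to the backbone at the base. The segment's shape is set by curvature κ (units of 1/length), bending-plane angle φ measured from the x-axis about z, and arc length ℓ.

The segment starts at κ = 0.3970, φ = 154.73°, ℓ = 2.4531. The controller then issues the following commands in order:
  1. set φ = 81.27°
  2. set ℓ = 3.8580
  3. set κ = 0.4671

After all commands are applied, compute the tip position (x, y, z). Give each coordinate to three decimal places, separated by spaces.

initial: κ=0.3970, φ=154.73°, ℓ=2.4531
cmd 1: set φ=81.27° → (κ,φ,ℓ)=(0.3970,81.27°,2.4531) → tip=(0.1674,1.0903,2.0833)
cmd 2: set ℓ=3.8580 → (κ,φ,ℓ)=(0.3970,81.27°,3.8580) → tip=(0.3673,2.3922,2.5170)
cmd 3: set κ=0.4671 → (κ,φ,ℓ)=(0.4671,81.27°,3.8580) → tip=(0.3994,2.6011,2.0839)

0.399 2.601 2.084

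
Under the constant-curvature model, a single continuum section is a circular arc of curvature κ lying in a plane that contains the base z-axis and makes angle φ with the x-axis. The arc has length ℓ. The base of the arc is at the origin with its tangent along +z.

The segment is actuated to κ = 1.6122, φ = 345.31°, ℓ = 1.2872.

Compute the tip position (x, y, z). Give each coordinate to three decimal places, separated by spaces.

0.890 -0.233 0.543

θ = κ·ℓ = 1.6122 × 1.2872 = 2.07522 rad
ρ = (1 − cos θ)/κ = (1 − -0.48331)/1.6122 = 0.92005
z = sin θ / κ = 0.87545/1.6122 = 0.54302
x = ρ cos φ = 0.92005 × cos(345.31°) = 0.88998
y = ρ sin φ = 0.92005 × sin(345.31°) = -0.23331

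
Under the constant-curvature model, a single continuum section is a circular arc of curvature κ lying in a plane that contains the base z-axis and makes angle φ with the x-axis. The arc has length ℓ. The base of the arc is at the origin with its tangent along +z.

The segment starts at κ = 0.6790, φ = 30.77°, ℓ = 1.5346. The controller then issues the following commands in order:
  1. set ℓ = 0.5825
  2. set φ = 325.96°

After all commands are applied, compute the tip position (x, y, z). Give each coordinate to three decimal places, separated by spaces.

initial: κ=0.6790, φ=30.77°, ℓ=1.5346
cmd 1: set ℓ=0.5825 → (κ,φ,ℓ)=(0.6790,30.77°,0.5825) → tip=(0.0977,0.0582,0.5674)
cmd 2: set φ=325.96° → (κ,φ,ℓ)=(0.6790,325.96°,0.5825) → tip=(0.0942,-0.0636,0.5674)

0.094 -0.064 0.567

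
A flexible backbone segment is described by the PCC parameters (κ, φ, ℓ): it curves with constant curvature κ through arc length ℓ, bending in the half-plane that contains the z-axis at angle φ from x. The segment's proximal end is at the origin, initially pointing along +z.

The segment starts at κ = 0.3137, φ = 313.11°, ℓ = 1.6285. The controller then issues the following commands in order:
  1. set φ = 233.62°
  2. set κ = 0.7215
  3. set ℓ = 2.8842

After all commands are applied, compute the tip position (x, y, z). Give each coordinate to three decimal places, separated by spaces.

-1.224 -1.661 1.210

initial: κ=0.3137, φ=313.11°, ℓ=1.6285
cmd 1: set φ=233.62° → (κ,φ,ℓ)=(0.3137,233.62°,1.6285) → tip=(-0.2414,-0.3277,1.5586)
cmd 2: set κ=0.7215 → (κ,φ,ℓ)=(0.7215,233.62°,1.6285) → tip=(-0.5051,-0.6856,1.2788)
cmd 3: set ℓ=2.8842 → (κ,φ,ℓ)=(0.7215,233.62°,2.8842) → tip=(-1.2235,-1.6608,1.2095)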